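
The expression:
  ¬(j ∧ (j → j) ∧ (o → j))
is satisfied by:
  {j: False}


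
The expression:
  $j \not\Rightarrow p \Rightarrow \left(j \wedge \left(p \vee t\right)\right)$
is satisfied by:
  {t: True, p: True, j: False}
  {t: True, p: False, j: False}
  {p: True, t: False, j: False}
  {t: False, p: False, j: False}
  {j: True, t: True, p: True}
  {j: True, t: True, p: False}
  {j: True, p: True, t: False}


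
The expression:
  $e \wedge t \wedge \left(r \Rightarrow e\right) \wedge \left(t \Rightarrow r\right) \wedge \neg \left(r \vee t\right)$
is never true.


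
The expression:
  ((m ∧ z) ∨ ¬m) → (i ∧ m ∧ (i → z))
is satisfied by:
  {m: True, i: True, z: False}
  {m: True, z: False, i: False}
  {m: True, i: True, z: True}


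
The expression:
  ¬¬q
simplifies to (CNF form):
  q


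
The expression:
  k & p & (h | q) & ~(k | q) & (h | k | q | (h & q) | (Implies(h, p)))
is never true.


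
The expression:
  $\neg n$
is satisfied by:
  {n: False}


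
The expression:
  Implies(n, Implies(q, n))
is always true.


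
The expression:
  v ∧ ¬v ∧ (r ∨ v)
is never true.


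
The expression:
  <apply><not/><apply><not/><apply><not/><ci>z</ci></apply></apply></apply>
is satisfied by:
  {z: False}


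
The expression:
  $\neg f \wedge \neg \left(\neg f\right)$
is never true.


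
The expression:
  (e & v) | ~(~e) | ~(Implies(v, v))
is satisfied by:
  {e: True}


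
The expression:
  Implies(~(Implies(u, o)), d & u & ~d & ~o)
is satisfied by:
  {o: True, u: False}
  {u: False, o: False}
  {u: True, o: True}


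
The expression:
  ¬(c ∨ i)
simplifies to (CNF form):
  ¬c ∧ ¬i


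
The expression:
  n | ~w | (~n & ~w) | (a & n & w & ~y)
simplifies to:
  n | ~w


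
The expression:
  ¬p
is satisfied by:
  {p: False}


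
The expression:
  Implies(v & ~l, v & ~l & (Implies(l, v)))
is always true.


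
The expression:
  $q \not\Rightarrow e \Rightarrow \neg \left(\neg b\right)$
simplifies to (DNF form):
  $b \vee e \vee \neg q$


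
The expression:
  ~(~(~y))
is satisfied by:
  {y: False}


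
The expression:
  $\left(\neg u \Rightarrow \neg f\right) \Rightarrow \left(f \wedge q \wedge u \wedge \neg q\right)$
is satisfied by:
  {f: True, u: False}


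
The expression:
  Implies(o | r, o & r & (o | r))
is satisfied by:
  {o: False, r: False}
  {r: True, o: True}


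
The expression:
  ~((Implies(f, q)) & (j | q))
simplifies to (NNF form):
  ~q & (f | ~j)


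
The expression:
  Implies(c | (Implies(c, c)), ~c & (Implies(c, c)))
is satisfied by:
  {c: False}


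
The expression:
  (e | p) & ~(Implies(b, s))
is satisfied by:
  {b: True, e: True, p: True, s: False}
  {b: True, e: True, p: False, s: False}
  {b: True, p: True, e: False, s: False}


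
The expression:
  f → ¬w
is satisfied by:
  {w: False, f: False}
  {f: True, w: False}
  {w: True, f: False}


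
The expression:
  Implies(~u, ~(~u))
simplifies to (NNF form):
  u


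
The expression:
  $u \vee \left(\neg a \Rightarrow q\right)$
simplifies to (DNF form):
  $a \vee q \vee u$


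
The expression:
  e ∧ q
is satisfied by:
  {e: True, q: True}


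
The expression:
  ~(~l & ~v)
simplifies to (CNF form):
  l | v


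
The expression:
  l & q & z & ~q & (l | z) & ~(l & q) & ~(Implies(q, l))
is never true.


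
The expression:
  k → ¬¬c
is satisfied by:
  {c: True, k: False}
  {k: False, c: False}
  {k: True, c: True}


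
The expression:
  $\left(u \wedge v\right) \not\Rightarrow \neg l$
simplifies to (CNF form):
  $l \wedge u \wedge v$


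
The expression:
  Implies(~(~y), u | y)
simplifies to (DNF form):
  True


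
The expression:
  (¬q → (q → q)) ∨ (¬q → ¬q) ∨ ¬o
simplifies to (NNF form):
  True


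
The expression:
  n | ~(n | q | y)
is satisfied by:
  {n: True, y: False, q: False}
  {n: True, q: True, y: False}
  {n: True, y: True, q: False}
  {n: True, q: True, y: True}
  {q: False, y: False, n: False}


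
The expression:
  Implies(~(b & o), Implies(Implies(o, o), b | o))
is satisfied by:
  {b: True, o: True}
  {b: True, o: False}
  {o: True, b: False}


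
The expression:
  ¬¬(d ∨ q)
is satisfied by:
  {d: True, q: True}
  {d: True, q: False}
  {q: True, d: False}


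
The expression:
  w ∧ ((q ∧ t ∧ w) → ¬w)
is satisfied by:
  {w: True, t: False, q: False}
  {q: True, w: True, t: False}
  {t: True, w: True, q: False}


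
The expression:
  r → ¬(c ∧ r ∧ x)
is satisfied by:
  {c: False, x: False, r: False}
  {r: True, c: False, x: False}
  {x: True, c: False, r: False}
  {r: True, x: True, c: False}
  {c: True, r: False, x: False}
  {r: True, c: True, x: False}
  {x: True, c: True, r: False}


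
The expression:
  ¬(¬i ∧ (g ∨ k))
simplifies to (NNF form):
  i ∨ (¬g ∧ ¬k)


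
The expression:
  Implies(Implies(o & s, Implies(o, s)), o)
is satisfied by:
  {o: True}


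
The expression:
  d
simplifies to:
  d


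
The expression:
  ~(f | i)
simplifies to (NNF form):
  ~f & ~i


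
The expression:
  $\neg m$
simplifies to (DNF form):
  $\neg m$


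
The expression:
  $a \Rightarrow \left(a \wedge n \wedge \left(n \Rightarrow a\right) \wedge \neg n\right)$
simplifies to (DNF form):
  $\neg a$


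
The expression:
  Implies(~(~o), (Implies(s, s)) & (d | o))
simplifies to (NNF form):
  True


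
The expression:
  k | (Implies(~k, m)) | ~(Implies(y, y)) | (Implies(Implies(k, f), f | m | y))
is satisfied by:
  {y: True, k: True, m: True, f: True}
  {y: True, k: True, m: True, f: False}
  {y: True, k: True, f: True, m: False}
  {y: True, k: True, f: False, m: False}
  {y: True, m: True, f: True, k: False}
  {y: True, m: True, f: False, k: False}
  {y: True, m: False, f: True, k: False}
  {y: True, m: False, f: False, k: False}
  {k: True, m: True, f: True, y: False}
  {k: True, m: True, f: False, y: False}
  {k: True, f: True, m: False, y: False}
  {k: True, f: False, m: False, y: False}
  {m: True, f: True, k: False, y: False}
  {m: True, k: False, f: False, y: False}
  {f: True, k: False, m: False, y: False}


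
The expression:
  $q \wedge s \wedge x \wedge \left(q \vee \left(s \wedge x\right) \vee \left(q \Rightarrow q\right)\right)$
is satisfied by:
  {s: True, x: True, q: True}


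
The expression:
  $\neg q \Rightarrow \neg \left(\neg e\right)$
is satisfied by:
  {q: True, e: True}
  {q: True, e: False}
  {e: True, q: False}


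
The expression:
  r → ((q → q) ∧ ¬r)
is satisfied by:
  {r: False}


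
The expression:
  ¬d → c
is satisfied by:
  {d: True, c: True}
  {d: True, c: False}
  {c: True, d: False}


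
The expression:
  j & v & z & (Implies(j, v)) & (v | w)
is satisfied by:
  {z: True, j: True, v: True}


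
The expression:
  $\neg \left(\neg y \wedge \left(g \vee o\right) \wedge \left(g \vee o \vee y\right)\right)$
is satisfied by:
  {y: True, o: False, g: False}
  {y: True, g: True, o: False}
  {y: True, o: True, g: False}
  {y: True, g: True, o: True}
  {g: False, o: False, y: False}


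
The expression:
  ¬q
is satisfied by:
  {q: False}


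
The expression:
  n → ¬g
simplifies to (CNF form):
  ¬g ∨ ¬n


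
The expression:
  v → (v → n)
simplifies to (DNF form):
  n ∨ ¬v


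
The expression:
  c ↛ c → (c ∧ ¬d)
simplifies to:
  True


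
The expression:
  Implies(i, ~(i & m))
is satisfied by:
  {m: False, i: False}
  {i: True, m: False}
  {m: True, i: False}


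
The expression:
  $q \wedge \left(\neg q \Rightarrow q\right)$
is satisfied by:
  {q: True}


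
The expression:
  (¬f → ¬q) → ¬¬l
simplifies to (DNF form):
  l ∨ (q ∧ ¬f)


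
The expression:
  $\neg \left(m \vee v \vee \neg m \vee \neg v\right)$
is never true.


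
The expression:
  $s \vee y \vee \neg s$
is always true.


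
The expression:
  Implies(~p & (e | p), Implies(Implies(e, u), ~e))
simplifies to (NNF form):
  p | ~e | ~u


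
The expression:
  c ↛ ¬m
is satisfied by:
  {c: True, m: True}


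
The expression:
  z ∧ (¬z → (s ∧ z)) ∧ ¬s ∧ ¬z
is never true.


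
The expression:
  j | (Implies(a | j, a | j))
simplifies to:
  True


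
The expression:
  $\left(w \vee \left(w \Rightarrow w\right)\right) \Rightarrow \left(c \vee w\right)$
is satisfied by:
  {c: True, w: True}
  {c: True, w: False}
  {w: True, c: False}


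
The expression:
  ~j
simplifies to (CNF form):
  ~j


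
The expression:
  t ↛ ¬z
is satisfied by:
  {t: True, z: True}


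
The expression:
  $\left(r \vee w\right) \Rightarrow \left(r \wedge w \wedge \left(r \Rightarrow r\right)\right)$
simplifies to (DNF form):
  $\left(r \wedge w\right) \vee \left(\neg r \wedge \neg w\right)$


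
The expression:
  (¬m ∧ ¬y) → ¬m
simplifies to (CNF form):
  True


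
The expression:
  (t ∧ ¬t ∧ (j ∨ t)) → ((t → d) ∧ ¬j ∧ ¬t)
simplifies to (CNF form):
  True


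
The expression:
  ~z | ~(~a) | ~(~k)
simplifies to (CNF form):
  a | k | ~z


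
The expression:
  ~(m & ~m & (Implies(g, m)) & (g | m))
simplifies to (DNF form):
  True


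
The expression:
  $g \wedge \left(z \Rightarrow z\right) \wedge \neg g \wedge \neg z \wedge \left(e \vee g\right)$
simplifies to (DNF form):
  $\text{False}$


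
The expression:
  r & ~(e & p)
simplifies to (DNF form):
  (r & ~e) | (r & ~p)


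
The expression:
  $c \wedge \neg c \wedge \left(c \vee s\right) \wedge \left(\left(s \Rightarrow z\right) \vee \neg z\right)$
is never true.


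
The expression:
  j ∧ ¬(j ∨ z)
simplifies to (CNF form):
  False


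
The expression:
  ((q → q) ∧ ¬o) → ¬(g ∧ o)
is always true.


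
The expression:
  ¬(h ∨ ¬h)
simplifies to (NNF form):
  False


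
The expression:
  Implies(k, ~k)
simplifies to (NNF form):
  ~k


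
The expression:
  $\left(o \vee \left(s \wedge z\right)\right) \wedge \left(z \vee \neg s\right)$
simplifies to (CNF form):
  $\left(o \vee s\right) \wedge \left(o \vee z\right) \wedge \left(s \vee \neg s\right) \wedge \left(z \vee \neg s\right)$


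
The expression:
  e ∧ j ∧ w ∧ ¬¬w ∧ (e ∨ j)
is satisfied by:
  {j: True, e: True, w: True}


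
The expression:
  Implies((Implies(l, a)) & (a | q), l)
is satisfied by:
  {l: True, a: False, q: False}
  {q: True, l: True, a: False}
  {l: True, a: True, q: False}
  {q: True, l: True, a: True}
  {q: False, a: False, l: False}


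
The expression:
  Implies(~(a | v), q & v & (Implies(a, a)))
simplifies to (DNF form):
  a | v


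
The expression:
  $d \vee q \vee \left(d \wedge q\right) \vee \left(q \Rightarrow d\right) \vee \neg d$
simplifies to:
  $\text{True}$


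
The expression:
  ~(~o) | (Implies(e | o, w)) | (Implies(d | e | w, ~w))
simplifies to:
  True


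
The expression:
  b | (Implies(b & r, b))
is always true.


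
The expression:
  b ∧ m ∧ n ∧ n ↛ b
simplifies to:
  False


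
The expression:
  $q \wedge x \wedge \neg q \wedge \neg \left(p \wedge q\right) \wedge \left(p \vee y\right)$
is never true.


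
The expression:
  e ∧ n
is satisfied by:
  {e: True, n: True}


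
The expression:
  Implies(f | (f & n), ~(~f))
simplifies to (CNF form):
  True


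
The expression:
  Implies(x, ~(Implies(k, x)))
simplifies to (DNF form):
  ~x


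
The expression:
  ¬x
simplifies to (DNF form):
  ¬x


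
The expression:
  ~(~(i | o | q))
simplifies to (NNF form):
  i | o | q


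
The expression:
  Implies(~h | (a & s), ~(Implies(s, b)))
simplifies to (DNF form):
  (h & ~a) | (h & ~s) | (s & ~b)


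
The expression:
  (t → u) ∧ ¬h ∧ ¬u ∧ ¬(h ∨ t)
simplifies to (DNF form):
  ¬h ∧ ¬t ∧ ¬u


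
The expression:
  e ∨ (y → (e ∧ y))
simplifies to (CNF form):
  e ∨ ¬y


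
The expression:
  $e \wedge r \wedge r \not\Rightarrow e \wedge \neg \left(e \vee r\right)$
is never true.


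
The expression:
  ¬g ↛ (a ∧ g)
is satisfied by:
  {g: False}


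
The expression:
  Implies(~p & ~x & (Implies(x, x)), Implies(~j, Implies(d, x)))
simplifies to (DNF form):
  j | p | x | ~d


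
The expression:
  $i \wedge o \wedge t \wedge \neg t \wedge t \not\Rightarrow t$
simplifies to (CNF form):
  $\text{False}$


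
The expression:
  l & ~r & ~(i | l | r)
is never true.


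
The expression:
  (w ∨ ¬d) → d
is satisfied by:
  {d: True}


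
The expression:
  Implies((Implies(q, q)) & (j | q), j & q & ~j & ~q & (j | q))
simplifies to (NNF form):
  ~j & ~q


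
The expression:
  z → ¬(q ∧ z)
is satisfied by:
  {q: False, z: False}
  {z: True, q: False}
  {q: True, z: False}


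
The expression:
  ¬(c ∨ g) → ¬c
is always true.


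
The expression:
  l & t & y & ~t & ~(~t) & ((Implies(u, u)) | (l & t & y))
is never true.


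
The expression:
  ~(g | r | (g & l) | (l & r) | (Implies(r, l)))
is never true.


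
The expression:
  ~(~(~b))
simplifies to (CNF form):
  ~b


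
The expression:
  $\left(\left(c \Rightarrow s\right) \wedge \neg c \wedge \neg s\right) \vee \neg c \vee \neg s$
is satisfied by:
  {s: False, c: False}
  {c: True, s: False}
  {s: True, c: False}


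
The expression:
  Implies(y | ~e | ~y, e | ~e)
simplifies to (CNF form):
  True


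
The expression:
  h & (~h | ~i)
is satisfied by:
  {h: True, i: False}


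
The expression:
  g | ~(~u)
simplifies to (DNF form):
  g | u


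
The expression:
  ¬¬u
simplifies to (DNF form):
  u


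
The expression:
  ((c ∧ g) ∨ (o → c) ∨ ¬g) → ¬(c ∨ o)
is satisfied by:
  {g: True, c: False, o: False}
  {g: False, c: False, o: False}
  {o: True, g: True, c: False}


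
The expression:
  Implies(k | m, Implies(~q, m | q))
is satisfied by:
  {q: True, m: True, k: False}
  {q: True, k: False, m: False}
  {m: True, k: False, q: False}
  {m: False, k: False, q: False}
  {q: True, m: True, k: True}
  {q: True, k: True, m: False}
  {m: True, k: True, q: False}


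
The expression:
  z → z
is always true.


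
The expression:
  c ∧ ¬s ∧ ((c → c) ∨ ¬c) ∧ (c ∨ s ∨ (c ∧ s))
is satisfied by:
  {c: True, s: False}


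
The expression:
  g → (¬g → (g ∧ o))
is always true.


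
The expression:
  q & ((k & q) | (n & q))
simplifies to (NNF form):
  q & (k | n)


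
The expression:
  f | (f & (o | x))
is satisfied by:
  {f: True}


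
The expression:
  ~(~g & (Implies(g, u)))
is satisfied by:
  {g: True}


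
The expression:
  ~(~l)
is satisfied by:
  {l: True}


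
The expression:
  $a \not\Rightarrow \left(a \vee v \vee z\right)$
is never true.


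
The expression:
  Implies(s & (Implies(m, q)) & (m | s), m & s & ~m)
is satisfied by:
  {m: True, q: False, s: False}
  {q: False, s: False, m: False}
  {m: True, q: True, s: False}
  {q: True, m: False, s: False}
  {s: True, m: True, q: False}


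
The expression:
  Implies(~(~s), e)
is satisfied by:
  {e: True, s: False}
  {s: False, e: False}
  {s: True, e: True}


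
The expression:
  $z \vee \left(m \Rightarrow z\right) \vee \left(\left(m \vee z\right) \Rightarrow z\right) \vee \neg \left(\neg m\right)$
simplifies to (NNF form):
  $\text{True}$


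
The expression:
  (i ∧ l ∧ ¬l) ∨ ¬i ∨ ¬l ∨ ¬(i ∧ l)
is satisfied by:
  {l: False, i: False}
  {i: True, l: False}
  {l: True, i: False}


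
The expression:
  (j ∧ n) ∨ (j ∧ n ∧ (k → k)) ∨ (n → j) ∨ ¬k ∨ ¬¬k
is always true.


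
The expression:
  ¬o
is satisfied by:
  {o: False}


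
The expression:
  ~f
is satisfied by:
  {f: False}


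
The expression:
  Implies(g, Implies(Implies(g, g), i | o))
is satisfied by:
  {i: True, o: True, g: False}
  {i: True, g: False, o: False}
  {o: True, g: False, i: False}
  {o: False, g: False, i: False}
  {i: True, o: True, g: True}
  {i: True, g: True, o: False}
  {o: True, g: True, i: False}


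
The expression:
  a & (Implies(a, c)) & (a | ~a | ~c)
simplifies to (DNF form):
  a & c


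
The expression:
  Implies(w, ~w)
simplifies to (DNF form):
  ~w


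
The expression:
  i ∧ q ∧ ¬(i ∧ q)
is never true.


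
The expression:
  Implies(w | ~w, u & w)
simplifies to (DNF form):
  u & w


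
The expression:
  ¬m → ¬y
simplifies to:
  m ∨ ¬y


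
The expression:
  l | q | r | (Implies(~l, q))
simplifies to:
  l | q | r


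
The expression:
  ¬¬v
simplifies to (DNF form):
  v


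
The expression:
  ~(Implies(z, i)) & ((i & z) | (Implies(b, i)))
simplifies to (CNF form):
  z & ~b & ~i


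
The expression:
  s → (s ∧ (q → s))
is always true.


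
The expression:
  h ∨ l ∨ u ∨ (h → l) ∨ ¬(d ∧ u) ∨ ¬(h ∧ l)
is always true.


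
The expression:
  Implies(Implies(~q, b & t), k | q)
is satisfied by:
  {k: True, q: True, t: False, b: False}
  {k: True, t: False, q: False, b: False}
  {q: True, k: False, t: False, b: False}
  {k: False, t: False, q: False, b: False}
  {b: True, k: True, q: True, t: False}
  {b: True, k: True, t: False, q: False}
  {b: True, q: True, k: False, t: False}
  {b: True, k: False, t: False, q: False}
  {k: True, t: True, q: True, b: False}
  {k: True, t: True, b: False, q: False}
  {t: True, q: True, b: False, k: False}
  {t: True, b: False, q: False, k: False}
  {k: True, t: True, b: True, q: True}
  {k: True, t: True, b: True, q: False}
  {t: True, b: True, q: True, k: False}


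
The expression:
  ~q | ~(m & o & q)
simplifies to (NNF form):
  ~m | ~o | ~q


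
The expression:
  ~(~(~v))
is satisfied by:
  {v: False}


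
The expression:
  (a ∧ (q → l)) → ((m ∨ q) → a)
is always true.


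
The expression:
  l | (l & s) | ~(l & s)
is always true.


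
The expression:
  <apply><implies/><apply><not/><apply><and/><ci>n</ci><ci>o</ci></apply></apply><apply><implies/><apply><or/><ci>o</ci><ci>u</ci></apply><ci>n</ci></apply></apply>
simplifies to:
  <apply><or/><ci>n</ci><apply><and/><apply><not/><ci>o</ci></apply><apply><not/><ci>u</ci></apply></apply></apply>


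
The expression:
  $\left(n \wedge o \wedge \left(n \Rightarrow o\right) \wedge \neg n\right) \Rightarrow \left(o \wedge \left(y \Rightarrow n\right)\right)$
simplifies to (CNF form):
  $\text{True}$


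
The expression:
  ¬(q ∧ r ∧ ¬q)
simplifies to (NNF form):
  True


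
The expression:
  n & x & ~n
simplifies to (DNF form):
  False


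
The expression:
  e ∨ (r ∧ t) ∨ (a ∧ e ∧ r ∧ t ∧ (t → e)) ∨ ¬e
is always true.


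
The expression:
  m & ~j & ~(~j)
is never true.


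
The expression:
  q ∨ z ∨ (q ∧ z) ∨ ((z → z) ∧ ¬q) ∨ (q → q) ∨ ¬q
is always true.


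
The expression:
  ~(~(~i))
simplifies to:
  ~i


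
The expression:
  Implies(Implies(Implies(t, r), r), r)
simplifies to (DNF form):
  r | ~t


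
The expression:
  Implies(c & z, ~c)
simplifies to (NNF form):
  ~c | ~z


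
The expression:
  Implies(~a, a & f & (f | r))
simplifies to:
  a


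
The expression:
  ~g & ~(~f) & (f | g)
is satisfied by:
  {f: True, g: False}


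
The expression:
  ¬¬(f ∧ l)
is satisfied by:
  {f: True, l: True}


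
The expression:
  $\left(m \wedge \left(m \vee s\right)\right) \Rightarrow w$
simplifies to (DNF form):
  $w \vee \neg m$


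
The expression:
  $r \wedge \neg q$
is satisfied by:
  {r: True, q: False}


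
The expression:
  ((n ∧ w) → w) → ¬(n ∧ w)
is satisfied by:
  {w: False, n: False}
  {n: True, w: False}
  {w: True, n: False}


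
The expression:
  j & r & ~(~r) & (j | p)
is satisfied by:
  {r: True, j: True}


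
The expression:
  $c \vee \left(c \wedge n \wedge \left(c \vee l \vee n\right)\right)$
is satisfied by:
  {c: True}


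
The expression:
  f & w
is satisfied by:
  {w: True, f: True}


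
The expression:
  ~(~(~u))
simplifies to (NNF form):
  ~u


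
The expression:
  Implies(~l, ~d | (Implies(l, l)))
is always true.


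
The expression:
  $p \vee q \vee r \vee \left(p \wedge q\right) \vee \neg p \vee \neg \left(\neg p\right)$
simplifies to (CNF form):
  $\text{True}$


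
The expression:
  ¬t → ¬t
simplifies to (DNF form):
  True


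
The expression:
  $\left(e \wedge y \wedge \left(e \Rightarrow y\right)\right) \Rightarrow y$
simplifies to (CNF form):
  $\text{True}$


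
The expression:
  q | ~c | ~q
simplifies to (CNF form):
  True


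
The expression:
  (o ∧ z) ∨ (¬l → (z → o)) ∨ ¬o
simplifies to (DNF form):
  True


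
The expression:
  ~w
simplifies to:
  ~w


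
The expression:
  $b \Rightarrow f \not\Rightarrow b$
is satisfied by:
  {b: False}


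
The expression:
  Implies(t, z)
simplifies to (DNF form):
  z | ~t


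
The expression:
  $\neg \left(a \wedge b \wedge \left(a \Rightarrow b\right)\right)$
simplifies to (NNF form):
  $\neg a \vee \neg b$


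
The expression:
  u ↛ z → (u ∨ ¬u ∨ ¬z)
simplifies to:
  True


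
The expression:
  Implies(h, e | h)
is always true.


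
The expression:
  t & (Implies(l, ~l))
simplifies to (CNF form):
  t & ~l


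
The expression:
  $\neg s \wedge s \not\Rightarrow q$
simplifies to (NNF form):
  $\text{False}$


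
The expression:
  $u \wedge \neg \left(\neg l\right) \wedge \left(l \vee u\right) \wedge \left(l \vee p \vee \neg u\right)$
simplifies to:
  $l \wedge u$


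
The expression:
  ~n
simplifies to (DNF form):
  ~n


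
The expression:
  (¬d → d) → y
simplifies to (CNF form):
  y ∨ ¬d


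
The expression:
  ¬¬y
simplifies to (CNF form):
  y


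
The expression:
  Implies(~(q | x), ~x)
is always true.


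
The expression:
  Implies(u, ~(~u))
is always true.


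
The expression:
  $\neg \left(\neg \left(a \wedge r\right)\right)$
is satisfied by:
  {r: True, a: True}


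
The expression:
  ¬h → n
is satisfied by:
  {n: True, h: True}
  {n: True, h: False}
  {h: True, n: False}


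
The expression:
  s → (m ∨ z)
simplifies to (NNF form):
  m ∨ z ∨ ¬s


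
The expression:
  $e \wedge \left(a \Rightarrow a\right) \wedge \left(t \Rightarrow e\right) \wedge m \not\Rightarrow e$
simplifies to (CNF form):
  $\text{False}$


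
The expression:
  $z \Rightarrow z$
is always true.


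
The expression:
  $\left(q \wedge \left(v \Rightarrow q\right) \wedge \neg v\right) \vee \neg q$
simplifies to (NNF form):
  $\neg q \vee \neg v$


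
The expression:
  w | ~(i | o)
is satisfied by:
  {w: True, i: False, o: False}
  {o: True, w: True, i: False}
  {w: True, i: True, o: False}
  {o: True, w: True, i: True}
  {o: False, i: False, w: False}


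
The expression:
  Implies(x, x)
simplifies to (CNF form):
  True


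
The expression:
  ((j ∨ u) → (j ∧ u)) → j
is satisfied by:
  {u: True, j: True}
  {u: True, j: False}
  {j: True, u: False}


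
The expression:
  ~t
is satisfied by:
  {t: False}


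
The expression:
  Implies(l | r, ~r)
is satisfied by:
  {r: False}


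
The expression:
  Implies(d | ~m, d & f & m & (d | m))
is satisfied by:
  {m: True, f: True, d: False}
  {m: True, f: False, d: False}
  {m: True, d: True, f: True}


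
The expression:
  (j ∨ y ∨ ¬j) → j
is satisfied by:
  {j: True}


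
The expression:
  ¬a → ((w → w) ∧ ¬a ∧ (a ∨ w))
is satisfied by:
  {a: True, w: True}
  {a: True, w: False}
  {w: True, a: False}


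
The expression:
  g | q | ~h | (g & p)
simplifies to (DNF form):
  g | q | ~h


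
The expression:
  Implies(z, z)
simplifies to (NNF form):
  True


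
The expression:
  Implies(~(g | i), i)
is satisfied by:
  {i: True, g: True}
  {i: True, g: False}
  {g: True, i: False}


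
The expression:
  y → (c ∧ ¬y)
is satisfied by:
  {y: False}


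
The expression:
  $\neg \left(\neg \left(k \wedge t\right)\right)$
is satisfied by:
  {t: True, k: True}


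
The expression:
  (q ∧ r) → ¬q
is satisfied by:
  {q: False, r: False}
  {r: True, q: False}
  {q: True, r: False}


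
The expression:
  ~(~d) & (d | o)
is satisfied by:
  {d: True}


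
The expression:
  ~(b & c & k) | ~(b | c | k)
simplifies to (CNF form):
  ~b | ~c | ~k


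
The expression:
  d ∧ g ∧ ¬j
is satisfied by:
  {d: True, g: True, j: False}


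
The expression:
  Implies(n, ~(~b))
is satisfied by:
  {b: True, n: False}
  {n: False, b: False}
  {n: True, b: True}


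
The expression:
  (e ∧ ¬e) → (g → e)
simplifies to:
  True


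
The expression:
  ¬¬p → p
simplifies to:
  True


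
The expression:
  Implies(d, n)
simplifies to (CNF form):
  n | ~d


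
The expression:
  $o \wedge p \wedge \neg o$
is never true.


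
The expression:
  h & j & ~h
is never true.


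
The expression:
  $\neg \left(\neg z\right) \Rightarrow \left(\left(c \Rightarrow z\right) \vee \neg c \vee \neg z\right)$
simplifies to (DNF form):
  $\text{True}$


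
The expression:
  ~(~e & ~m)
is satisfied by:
  {m: True, e: True}
  {m: True, e: False}
  {e: True, m: False}


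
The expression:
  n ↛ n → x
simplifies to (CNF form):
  True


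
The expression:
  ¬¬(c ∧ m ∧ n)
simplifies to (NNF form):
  c ∧ m ∧ n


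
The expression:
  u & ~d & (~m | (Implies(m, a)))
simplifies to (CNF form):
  u & ~d & (a | ~m)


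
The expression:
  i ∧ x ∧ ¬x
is never true.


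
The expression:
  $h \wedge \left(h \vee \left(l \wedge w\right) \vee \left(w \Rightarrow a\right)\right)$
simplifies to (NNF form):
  $h$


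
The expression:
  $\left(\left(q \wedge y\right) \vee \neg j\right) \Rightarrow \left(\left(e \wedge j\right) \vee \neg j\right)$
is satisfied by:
  {e: True, q: False, y: False, j: False}
  {e: False, q: False, y: False, j: False}
  {j: True, e: True, q: False, y: False}
  {j: True, e: False, q: False, y: False}
  {y: True, e: True, q: False, j: False}
  {y: True, e: False, q: False, j: False}
  {j: True, y: True, e: True, q: False}
  {j: True, y: True, e: False, q: False}
  {q: True, e: True, j: False, y: False}
  {q: True, e: False, j: False, y: False}
  {j: True, q: True, e: True, y: False}
  {j: True, q: True, e: False, y: False}
  {y: True, q: True, e: True, j: False}
  {y: True, q: True, e: False, j: False}
  {y: True, q: True, j: True, e: True}


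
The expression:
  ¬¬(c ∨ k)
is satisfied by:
  {k: True, c: True}
  {k: True, c: False}
  {c: True, k: False}


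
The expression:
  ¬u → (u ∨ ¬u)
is always true.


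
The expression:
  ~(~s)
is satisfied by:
  {s: True}


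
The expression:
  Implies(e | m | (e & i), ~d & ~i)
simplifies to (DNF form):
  (~d & ~i) | (~e & ~m) | (~d & ~e & ~i) | (~d & ~e & ~m) | (~d & ~i & ~m) | (~e & ~i & ~m) | (~d & ~e & ~i & ~m)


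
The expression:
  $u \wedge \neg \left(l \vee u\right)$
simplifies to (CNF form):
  $\text{False}$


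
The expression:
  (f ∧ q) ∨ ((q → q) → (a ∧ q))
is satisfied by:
  {q: True, a: True, f: True}
  {q: True, a: True, f: False}
  {q: True, f: True, a: False}


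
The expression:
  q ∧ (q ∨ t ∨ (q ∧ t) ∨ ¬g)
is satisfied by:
  {q: True}


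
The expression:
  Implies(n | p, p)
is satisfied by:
  {p: True, n: False}
  {n: False, p: False}
  {n: True, p: True}


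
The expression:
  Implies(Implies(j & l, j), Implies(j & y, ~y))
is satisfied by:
  {y: False, j: False}
  {j: True, y: False}
  {y: True, j: False}


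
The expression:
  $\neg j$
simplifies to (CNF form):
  $\neg j$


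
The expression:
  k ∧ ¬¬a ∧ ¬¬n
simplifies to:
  a ∧ k ∧ n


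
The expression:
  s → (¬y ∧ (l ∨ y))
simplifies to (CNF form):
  (l ∨ ¬s) ∧ (¬s ∨ ¬y)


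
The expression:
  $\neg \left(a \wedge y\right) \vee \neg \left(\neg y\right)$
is always true.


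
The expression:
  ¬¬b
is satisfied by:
  {b: True}


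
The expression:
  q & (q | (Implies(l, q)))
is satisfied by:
  {q: True}


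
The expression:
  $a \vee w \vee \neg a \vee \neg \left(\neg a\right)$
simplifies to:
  $\text{True}$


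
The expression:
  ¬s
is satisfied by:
  {s: False}


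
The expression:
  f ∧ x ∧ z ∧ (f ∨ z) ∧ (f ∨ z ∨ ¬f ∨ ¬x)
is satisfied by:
  {z: True, x: True, f: True}


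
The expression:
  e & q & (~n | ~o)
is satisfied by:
  {e: True, q: True, o: False, n: False}
  {e: True, q: True, n: True, o: False}
  {e: True, q: True, o: True, n: False}


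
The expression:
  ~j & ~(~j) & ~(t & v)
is never true.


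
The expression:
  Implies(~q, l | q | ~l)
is always true.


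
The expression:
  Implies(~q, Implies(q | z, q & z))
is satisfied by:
  {q: True, z: False}
  {z: False, q: False}
  {z: True, q: True}


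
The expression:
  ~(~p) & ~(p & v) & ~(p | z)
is never true.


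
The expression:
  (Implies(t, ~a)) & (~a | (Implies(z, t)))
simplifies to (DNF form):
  ~a | (~t & ~z)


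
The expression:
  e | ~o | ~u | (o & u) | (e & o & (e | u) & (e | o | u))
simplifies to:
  True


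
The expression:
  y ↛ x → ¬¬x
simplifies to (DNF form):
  x ∨ ¬y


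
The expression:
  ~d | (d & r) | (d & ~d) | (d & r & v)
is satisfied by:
  {r: True, d: False}
  {d: False, r: False}
  {d: True, r: True}


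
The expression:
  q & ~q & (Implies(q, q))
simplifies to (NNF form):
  False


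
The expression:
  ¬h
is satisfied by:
  {h: False}


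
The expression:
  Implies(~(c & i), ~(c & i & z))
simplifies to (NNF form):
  True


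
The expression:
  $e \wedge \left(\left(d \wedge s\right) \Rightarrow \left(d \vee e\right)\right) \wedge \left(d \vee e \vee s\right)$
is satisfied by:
  {e: True}


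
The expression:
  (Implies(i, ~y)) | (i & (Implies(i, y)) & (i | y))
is always true.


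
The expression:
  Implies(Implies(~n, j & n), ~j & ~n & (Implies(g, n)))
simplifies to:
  ~n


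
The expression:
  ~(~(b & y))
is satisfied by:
  {b: True, y: True}


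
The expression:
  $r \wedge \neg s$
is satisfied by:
  {r: True, s: False}


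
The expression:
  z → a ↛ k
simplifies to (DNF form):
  (a ∧ ¬k) ∨ ¬z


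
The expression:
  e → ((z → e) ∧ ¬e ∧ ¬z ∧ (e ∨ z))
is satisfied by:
  {e: False}


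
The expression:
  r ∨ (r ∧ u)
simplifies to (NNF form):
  r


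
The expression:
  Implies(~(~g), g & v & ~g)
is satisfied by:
  {g: False}


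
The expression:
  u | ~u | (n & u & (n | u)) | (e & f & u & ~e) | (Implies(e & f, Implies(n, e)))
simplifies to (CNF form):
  True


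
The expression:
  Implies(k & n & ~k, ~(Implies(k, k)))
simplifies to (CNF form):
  True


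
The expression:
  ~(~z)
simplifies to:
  z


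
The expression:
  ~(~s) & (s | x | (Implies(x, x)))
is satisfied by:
  {s: True}


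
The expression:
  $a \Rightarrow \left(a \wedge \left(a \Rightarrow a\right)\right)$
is always true.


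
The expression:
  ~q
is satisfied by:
  {q: False}


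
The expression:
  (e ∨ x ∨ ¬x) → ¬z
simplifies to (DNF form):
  ¬z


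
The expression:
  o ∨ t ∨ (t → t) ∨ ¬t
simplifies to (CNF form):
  True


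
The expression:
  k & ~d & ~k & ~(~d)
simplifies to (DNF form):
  False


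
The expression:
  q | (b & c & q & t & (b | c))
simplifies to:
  q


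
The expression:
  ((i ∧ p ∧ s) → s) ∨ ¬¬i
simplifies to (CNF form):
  True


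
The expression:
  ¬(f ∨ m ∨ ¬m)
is never true.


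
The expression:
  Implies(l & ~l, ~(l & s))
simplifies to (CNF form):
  True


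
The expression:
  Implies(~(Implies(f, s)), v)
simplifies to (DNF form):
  s | v | ~f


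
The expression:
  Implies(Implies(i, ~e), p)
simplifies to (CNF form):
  (e | p) & (i | p)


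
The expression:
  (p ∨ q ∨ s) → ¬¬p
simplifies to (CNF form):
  (p ∨ ¬q) ∧ (p ∨ ¬s)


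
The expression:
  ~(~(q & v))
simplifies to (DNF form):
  q & v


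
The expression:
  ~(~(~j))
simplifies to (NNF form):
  ~j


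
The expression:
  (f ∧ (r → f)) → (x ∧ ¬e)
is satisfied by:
  {x: True, f: False, e: False}
  {x: False, f: False, e: False}
  {e: True, x: True, f: False}
  {e: True, x: False, f: False}
  {f: True, x: True, e: False}


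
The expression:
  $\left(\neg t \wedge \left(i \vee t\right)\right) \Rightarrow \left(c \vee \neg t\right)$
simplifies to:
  $\text{True}$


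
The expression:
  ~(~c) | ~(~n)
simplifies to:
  c | n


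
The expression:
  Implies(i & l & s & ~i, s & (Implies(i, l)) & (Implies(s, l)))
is always true.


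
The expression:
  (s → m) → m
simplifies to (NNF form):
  m ∨ s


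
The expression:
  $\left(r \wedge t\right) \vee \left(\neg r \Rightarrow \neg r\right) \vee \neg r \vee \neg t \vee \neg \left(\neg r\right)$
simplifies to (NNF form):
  $\text{True}$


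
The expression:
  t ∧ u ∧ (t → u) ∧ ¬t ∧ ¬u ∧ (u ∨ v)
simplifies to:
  False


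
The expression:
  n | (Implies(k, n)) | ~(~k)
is always true.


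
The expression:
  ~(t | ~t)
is never true.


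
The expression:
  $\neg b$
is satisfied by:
  {b: False}


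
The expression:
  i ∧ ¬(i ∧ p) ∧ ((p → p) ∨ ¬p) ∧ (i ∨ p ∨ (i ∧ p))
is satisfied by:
  {i: True, p: False}


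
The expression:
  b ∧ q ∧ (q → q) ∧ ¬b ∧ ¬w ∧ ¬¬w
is never true.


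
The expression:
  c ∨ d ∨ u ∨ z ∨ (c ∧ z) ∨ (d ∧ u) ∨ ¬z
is always true.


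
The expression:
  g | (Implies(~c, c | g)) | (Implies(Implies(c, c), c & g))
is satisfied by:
  {c: True, g: True}
  {c: True, g: False}
  {g: True, c: False}


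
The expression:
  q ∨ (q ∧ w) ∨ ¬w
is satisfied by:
  {q: True, w: False}
  {w: False, q: False}
  {w: True, q: True}


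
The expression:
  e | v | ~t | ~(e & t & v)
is always true.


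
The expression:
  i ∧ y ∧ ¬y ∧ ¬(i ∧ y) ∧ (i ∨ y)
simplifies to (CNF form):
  False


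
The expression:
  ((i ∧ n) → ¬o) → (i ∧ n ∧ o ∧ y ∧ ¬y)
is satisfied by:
  {i: True, o: True, n: True}


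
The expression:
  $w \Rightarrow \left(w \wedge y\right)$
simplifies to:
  $y \vee \neg w$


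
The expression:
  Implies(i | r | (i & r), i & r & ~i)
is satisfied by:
  {i: False, r: False}


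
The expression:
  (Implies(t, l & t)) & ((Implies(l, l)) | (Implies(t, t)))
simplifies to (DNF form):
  l | ~t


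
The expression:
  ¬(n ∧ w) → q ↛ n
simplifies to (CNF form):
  (n ∨ q) ∧ (n ∨ ¬n) ∧ (q ∨ w) ∧ (w ∨ ¬n)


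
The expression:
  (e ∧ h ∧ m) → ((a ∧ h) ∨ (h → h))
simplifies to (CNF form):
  True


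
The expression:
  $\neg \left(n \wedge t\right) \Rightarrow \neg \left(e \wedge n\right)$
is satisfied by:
  {t: True, e: False, n: False}
  {e: False, n: False, t: False}
  {n: True, t: True, e: False}
  {n: True, e: False, t: False}
  {t: True, e: True, n: False}
  {e: True, t: False, n: False}
  {n: True, e: True, t: True}


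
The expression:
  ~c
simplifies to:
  ~c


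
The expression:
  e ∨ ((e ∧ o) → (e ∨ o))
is always true.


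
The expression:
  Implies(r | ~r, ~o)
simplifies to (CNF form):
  ~o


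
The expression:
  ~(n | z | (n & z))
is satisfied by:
  {n: False, z: False}


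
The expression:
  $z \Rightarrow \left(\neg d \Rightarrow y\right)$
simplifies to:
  $d \vee y \vee \neg z$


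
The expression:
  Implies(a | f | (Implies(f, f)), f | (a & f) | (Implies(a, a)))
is always true.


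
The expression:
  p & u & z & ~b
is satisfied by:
  {z: True, p: True, u: True, b: False}


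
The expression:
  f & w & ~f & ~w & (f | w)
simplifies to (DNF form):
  False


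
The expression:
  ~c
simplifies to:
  ~c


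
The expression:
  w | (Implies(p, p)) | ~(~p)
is always true.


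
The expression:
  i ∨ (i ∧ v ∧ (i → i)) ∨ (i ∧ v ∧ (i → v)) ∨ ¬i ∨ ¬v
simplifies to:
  True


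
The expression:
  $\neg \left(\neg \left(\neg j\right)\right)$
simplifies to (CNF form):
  $\neg j$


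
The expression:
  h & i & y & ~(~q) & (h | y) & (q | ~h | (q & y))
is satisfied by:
  {h: True, i: True, y: True, q: True}


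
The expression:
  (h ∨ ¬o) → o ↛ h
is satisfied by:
  {o: True, h: False}


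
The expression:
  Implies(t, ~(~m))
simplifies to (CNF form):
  m | ~t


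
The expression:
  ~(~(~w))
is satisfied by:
  {w: False}


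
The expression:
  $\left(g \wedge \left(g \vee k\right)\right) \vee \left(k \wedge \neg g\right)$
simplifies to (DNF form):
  $g \vee k$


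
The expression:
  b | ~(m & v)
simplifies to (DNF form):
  b | ~m | ~v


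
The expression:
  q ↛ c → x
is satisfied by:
  {x: True, c: True, q: False}
  {x: True, c: False, q: False}
  {c: True, x: False, q: False}
  {x: False, c: False, q: False}
  {x: True, q: True, c: True}
  {x: True, q: True, c: False}
  {q: True, c: True, x: False}


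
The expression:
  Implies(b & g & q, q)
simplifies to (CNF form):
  True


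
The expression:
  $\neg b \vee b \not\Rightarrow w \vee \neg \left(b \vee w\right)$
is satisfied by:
  {w: False, b: False}
  {b: True, w: False}
  {w: True, b: False}


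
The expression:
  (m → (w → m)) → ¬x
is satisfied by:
  {x: False}


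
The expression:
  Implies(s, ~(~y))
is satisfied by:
  {y: True, s: False}
  {s: False, y: False}
  {s: True, y: True}


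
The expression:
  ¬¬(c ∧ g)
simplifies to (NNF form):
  c ∧ g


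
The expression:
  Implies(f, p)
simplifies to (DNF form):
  p | ~f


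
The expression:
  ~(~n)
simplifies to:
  n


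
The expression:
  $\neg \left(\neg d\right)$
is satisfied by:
  {d: True}


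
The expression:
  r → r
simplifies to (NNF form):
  True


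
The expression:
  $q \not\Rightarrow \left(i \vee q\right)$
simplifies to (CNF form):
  $\text{False}$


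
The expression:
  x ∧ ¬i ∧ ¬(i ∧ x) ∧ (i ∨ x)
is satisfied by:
  {x: True, i: False}


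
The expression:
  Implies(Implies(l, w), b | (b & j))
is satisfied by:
  {b: True, l: True, w: False}
  {b: True, w: False, l: False}
  {b: True, l: True, w: True}
  {b: True, w: True, l: False}
  {l: True, w: False, b: False}
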